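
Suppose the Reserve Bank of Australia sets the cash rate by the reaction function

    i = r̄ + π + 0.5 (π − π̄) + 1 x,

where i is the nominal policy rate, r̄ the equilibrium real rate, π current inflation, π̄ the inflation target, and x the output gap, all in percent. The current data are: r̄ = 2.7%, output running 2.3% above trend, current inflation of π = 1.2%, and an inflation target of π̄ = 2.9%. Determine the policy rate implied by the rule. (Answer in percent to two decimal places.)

Output 2.3% above potential → x = 2.3.
i = 2.7 + 1.2 + 0.5 × (1.2 − 2.9) + 1 × 2.3
   = 2.7 + 1.2 − 0.85 + 2.3 = 5.35

5.35%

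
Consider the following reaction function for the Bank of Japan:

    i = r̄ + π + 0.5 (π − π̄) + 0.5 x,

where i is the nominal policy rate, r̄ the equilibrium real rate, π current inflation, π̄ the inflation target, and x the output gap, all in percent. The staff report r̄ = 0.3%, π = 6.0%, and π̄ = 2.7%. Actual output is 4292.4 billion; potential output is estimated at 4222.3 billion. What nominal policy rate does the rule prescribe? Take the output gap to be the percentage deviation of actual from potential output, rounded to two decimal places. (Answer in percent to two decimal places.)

8.78%

Output gap = 100 × (4292.4 − 4222.3) / 4222.3 = 1.66%.
i = 0.30 + 6.00 + 0.5 × (6.00 − 2.70) + 0.5 × 1.66
   = 0.30 + 6 + 1.65 + 0.83 = 8.78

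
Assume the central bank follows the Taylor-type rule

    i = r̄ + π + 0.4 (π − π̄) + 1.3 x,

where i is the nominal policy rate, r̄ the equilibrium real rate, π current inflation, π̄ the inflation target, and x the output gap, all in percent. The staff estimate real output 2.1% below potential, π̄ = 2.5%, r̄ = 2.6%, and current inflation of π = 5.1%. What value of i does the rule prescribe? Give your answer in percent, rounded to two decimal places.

6.01%

Output 2.1% below potential → x = -2.1.
i = 2.6 + 5.1 + 0.4 × (5.1 − 2.5) + 1.3 × (-2.1)
   = 2.6 + 5.1 + 1.04 − 2.73 = 6.01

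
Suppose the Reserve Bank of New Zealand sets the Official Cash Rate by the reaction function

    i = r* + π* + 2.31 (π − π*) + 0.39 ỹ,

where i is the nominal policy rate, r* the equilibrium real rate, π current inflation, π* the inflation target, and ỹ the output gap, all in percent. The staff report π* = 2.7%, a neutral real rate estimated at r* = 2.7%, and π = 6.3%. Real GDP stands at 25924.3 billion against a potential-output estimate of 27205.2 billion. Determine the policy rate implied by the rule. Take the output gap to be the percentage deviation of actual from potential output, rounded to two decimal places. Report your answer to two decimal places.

Output gap = 100 × (25924.3 − 27205.2) / 27205.2 = -4.71%.
i = 2.70 + 2.70 + 2.31 × (6.30 − 2.70) + 0.39 × (-4.71)
   = 2.70 + 2.7 + 8.316 − 1.8369 = 11.88

11.88%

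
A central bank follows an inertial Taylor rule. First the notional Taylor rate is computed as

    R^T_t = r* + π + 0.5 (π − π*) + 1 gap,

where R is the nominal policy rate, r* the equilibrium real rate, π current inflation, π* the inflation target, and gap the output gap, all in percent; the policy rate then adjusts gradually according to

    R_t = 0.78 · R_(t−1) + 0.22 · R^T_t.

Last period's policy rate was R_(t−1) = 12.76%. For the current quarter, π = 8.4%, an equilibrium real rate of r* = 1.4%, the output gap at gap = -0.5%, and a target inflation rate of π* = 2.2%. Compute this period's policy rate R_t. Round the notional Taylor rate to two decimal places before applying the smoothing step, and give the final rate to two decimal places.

12.68%

R^T_t = 1.4 + 8.4 + 0.5 × (8.4 − 2.2) + 1 × (-0.5)
   = 1.4 + 8.4 + 3.1 − 0.5 = 12.40
R_t = 0.78 × 12.76 + 0.22 × 12.40 = 9.9528 + 2.728 = 12.68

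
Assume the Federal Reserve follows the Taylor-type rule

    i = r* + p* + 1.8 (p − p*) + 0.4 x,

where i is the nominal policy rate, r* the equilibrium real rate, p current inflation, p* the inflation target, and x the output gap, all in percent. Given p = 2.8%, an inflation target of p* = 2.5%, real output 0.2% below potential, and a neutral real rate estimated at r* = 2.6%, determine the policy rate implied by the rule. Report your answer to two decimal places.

Output 0.2% below potential → x = -0.2.
i = 2.6 + 2.5 + 1.8 × (2.8 − 2.5) + 0.4 × (-0.2)
   = 2.6 + 2.5 + 0.54 − 0.08 = 5.56

5.56%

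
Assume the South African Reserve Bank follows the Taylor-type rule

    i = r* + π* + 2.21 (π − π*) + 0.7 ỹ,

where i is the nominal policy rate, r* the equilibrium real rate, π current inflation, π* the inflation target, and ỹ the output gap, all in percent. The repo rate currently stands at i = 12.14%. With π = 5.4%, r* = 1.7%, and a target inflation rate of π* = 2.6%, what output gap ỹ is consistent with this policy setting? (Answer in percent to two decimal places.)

2.36%

0.7 ỹ = 12.14 − 1.7 − 2.6 − 2.21 × (5.4 − 2.6) = 1.652
ỹ = 1.652 / 0.7 = 2.36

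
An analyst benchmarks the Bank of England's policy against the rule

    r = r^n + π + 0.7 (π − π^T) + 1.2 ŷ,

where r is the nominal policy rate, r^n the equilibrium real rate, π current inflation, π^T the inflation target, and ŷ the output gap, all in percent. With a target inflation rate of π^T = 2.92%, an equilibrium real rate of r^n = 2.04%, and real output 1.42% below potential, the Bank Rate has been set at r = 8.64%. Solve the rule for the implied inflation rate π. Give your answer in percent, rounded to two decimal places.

6.09%

Output 1.42% below potential → ŷ = -1.42.
Collecting π: r = r^n + (1 + 0.7) π − 0.7 π^T + 1.2 ŷ
1.7 π = 8.64 − 2.04 + 0.7 × 2.92 − 1.2 × (-1.42) = 10.348
π = 10.348 / 1.7 = 6.09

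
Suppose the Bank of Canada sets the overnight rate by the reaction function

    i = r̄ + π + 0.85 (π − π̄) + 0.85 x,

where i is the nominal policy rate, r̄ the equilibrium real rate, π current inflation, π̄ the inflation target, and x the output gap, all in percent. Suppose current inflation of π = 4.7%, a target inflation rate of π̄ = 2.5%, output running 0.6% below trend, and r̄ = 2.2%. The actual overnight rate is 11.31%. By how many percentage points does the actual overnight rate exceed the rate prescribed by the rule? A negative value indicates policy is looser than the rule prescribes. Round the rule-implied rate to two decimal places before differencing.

Output 0.6% below potential → x = -0.6.
i = 2.2 + 4.7 + 0.85 × (4.7 − 2.5) + 0.85 × (-0.6)
   = 2.2 + 4.7 + 1.87 − 0.51 = 8.26
Deviation = 11.31 − 8.26 = 3.05 pp.

3.05 pp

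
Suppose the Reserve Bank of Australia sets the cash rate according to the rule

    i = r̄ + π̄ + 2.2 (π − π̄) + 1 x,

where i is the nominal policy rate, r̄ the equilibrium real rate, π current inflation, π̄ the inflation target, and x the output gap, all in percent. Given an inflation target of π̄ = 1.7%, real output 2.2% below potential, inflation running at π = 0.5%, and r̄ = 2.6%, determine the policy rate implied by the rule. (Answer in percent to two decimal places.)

-0.54%

Output 2.2% below potential → x = -2.2.
i = 2.6 + 1.7 + 2.2 × (0.5 − 1.7) + 1 × (-2.2)
   = 2.6 + 1.7 − 2.64 − 2.2 = -0.54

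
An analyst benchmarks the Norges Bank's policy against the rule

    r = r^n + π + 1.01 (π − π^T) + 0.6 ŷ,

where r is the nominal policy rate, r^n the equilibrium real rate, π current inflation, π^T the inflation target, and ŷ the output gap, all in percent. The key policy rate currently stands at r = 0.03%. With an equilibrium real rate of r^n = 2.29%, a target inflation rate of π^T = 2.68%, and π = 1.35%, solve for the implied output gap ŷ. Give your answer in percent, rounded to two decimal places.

0.6 ŷ = 0.03 − 2.29 − 1.35 − 1.01 × (1.35 − 2.68) = -2.2667
ŷ = -2.2667 / 0.6 = -3.78

-3.78%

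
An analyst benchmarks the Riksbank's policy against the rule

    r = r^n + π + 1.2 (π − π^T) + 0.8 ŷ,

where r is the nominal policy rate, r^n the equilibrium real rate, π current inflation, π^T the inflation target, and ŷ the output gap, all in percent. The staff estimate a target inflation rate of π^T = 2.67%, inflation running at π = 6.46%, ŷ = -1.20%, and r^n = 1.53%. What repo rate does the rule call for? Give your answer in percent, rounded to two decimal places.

11.58%

r = 1.53 + 6.46 + 1.2 × (6.46 − 2.67) + 0.8 × (-1.20)
   = 1.53 + 6.46 + 4.548 − 0.96 = 11.58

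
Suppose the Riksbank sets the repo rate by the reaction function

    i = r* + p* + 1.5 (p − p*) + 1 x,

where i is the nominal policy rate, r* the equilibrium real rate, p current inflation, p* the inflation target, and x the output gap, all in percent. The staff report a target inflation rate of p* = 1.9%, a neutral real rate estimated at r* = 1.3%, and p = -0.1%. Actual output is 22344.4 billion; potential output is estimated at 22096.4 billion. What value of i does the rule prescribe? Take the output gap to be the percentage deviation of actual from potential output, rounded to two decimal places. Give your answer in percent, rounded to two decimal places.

1.32%

Output gap = 100 × (22344.4 − 22096.4) / 22096.4 = 1.12%.
i = 1.30 + 1.90 + 1.5 × (-0.10 − 1.90) + 1 × 1.12
   = 1.30 + 1.9 − 3 + 1.12 = 1.32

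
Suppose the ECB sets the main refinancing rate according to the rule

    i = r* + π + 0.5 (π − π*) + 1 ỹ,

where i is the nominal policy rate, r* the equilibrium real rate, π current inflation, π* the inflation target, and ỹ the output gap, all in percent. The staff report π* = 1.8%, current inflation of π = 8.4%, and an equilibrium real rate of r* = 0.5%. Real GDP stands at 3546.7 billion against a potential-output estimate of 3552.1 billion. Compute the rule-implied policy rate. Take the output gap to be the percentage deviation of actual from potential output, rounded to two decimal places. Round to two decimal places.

12.05%

Output gap = 100 × (3546.7 − 3552.1) / 3552.1 = -0.15%.
i = 0.50 + 8.40 + 0.5 × (8.40 − 1.80) + 1 × (-0.15)
   = 0.50 + 8.4 + 3.3 − 0.15 = 12.05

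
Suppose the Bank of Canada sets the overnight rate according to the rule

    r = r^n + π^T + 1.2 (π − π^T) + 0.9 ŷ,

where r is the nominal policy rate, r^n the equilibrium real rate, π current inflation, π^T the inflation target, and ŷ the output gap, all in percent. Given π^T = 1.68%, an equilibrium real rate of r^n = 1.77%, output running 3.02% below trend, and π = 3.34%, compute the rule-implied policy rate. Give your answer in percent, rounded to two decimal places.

Output 3.02% below potential → ŷ = -3.02.
r = 1.77 + 1.68 + 1.2 × (3.34 − 1.68) + 0.9 × (-3.02)
   = 1.77 + 1.68 + 1.992 − 2.718 = 2.72

2.72%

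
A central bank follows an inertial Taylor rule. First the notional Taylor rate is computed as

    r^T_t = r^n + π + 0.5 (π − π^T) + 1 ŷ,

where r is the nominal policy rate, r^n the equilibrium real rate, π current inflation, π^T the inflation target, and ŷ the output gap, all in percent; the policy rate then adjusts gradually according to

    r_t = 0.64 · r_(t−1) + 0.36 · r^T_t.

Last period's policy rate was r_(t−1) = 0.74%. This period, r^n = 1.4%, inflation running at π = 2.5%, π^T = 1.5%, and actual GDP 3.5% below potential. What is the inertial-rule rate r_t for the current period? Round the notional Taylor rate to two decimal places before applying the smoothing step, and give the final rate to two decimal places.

0.80%

Output 3.5% below potential → ŷ = -3.5.
r^T_t = 1.4 + 2.5 + 0.5 × (2.5 − 1.5) + 1 × (-3.5)
   = 1.4 + 2.5 + 0.5 − 3.5 = 0.90
r_t = 0.64 × 0.74 + 0.36 × 0.90 = 0.4736 + 0.324 = 0.80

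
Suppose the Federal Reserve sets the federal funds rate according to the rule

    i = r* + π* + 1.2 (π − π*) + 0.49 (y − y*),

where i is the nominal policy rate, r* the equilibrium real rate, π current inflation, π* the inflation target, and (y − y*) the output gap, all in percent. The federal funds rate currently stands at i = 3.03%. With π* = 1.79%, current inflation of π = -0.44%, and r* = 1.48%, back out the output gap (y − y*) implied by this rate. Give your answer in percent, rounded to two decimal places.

0.49 (y − y*) = 3.03 − 1.48 − 1.79 − 1.2 × ((-0.44) − 1.79) = 2.436
(y − y*) = 2.436 / 0.49 = 4.97

4.97%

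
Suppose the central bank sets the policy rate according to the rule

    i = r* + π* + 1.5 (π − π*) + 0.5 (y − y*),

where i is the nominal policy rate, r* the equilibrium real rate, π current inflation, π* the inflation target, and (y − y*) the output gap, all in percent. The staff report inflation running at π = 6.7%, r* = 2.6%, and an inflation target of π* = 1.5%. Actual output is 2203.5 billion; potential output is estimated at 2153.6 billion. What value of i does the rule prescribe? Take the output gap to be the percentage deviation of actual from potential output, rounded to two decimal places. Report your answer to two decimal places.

Output gap = 100 × (2203.5 − 2153.6) / 2153.6 = 2.32%.
i = 2.60 + 1.50 + 1.5 × (6.70 − 1.50) + 0.5 × 2.32
   = 2.60 + 1.5 + 7.8 + 1.16 = 13.06

13.06%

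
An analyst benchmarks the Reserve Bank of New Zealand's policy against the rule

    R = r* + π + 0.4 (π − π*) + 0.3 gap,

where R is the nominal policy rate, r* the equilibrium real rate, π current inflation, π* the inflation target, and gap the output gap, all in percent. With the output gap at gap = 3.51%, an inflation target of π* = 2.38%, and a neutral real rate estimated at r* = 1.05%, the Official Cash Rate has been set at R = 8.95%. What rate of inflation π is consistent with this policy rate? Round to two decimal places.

5.57%

Collecting π: R = r* + (1 + 0.4) π − 0.4 π* + 0.3 gap
1.4 π = 8.95 − 1.05 + 0.4 × 2.38 − 0.3 × 3.51 = 7.799
π = 7.799 / 1.4 = 5.57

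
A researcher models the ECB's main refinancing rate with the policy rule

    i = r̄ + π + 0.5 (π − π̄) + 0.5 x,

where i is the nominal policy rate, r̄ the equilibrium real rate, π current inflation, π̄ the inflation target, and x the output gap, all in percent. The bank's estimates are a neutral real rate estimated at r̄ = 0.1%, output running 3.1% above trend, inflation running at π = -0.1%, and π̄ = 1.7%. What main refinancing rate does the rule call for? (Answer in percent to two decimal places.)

0.65%

Output 3.1% above potential → x = 3.1.
i = 0.1 + (-0.1) + 0.5 × (-0.1 − 1.7) + 0.5 × 3.1
   = 0.1 − 0.1 − 0.9 + 1.55 = 0.65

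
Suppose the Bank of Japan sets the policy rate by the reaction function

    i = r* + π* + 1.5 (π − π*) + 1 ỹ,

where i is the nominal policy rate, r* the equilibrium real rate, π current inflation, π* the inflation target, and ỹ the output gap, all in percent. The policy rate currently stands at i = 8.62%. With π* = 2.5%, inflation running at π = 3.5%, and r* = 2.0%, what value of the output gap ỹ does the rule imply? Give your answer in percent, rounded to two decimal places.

2.62%

1 ỹ = 8.62 − 2.0 − 2.5 − 1.5 × (3.5 − 2.5) = 2.62
ỹ = 2.62 / 1 = 2.62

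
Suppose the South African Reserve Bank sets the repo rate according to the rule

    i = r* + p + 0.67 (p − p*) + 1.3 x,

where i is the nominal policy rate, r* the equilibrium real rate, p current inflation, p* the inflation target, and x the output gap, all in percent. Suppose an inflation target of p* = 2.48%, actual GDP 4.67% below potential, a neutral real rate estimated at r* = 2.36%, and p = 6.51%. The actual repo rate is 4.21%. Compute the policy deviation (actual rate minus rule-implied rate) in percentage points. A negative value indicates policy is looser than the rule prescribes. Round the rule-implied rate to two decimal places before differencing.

Output 4.67% below potential → x = -4.67.
i = 2.36 + 6.51 + 0.67 × (6.51 − 2.48) + 1.3 × (-4.67)
   = 2.36 + 6.51 + 2.7001 − 6.071 = 5.50
Deviation = 4.21 − 5.50 = -1.29 pp.

-1.29 pp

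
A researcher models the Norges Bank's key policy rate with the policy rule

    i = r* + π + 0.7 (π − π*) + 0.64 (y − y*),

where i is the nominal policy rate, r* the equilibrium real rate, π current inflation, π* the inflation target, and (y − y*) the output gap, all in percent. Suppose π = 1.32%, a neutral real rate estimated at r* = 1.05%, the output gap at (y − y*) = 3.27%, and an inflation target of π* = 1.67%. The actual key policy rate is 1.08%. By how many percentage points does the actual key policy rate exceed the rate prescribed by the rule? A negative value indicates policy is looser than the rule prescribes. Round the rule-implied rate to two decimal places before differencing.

i = 1.05 + 1.32 + 0.7 × (1.32 − 1.67) + 0.64 × 3.27
   = 1.05 + 1.32 − 0.245 + 2.0928 = 4.22
Deviation = 1.08 − 4.22 = -3.14 pp.

-3.14 pp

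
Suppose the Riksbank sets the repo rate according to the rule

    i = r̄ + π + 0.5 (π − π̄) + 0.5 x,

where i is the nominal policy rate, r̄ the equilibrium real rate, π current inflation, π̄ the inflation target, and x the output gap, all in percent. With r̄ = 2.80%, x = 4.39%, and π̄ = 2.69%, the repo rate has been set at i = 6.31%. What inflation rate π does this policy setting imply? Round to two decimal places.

1.77%

Collecting π: i = r̄ + (1 + 0.5) π − 0.5 π̄ + 0.5 x
1.5 π = 6.31 − 2.80 + 0.5 × 2.69 − 0.5 × 4.39 = 2.66
π = 2.66 / 1.5 = 1.77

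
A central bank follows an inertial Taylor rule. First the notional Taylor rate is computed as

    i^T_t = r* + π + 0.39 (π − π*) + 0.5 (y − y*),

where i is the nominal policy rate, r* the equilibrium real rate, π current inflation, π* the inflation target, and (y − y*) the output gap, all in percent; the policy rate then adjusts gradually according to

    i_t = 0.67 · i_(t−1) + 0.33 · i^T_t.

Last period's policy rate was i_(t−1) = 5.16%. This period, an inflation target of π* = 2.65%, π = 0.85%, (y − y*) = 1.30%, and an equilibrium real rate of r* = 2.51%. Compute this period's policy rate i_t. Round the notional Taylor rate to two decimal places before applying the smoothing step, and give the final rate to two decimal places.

4.55%

i^T_t = 2.51 + 0.85 + 0.39 × (0.85 − 2.65) + 0.5 × 1.30
   = 2.51 + 0.85 − 0.702 + 0.65 = 3.31
i_t = 0.67 × 5.16 + 0.33 × 3.31 = 3.4572 + 1.0923 = 4.55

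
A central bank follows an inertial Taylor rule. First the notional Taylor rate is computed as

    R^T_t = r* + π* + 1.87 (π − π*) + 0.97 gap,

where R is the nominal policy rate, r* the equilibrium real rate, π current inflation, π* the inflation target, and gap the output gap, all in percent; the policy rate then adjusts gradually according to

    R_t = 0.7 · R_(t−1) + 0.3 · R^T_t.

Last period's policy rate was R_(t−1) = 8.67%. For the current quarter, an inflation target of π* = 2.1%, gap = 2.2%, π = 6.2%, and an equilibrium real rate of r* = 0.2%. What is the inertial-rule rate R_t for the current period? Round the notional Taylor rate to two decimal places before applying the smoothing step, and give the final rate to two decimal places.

9.70%

R^T_t = 0.2 + 2.1 + 1.87 × (6.2 − 2.1) + 0.97 × 2.2
   = 0.2 + 2.1 + 7.667 + 2.134 = 12.10
R_t = 0.7 × 8.67 + 0.3 × 12.10 = 6.069 + 3.63 = 9.70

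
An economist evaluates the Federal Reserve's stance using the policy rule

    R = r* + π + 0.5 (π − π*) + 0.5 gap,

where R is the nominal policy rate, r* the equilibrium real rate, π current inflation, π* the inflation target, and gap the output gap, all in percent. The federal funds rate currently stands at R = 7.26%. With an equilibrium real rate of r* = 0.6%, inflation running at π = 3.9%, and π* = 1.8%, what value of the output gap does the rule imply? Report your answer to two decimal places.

3.42%

0.5 gap = 7.26 − 0.6 − 3.9 − 0.5 × (3.9 − 1.8) = 1.71
gap = 1.71 / 0.5 = 3.42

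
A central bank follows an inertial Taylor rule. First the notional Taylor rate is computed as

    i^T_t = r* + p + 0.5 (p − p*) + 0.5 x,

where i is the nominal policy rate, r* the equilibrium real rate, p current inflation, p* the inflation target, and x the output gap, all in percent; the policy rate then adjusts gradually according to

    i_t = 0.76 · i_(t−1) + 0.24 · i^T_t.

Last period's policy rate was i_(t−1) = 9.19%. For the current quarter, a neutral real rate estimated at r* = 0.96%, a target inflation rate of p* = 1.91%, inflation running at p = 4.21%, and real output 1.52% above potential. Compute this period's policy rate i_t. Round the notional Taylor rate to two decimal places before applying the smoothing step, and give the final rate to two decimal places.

8.68%

Output 1.52% above potential → x = 1.52.
i^T_t = 0.96 + 4.21 + 0.5 × (4.21 − 1.91) + 0.5 × 1.52
   = 0.96 + 4.21 + 1.15 + 0.76 = 7.08
i_t = 0.76 × 9.19 + 0.24 × 7.08 = 6.9844 + 1.6992 = 8.68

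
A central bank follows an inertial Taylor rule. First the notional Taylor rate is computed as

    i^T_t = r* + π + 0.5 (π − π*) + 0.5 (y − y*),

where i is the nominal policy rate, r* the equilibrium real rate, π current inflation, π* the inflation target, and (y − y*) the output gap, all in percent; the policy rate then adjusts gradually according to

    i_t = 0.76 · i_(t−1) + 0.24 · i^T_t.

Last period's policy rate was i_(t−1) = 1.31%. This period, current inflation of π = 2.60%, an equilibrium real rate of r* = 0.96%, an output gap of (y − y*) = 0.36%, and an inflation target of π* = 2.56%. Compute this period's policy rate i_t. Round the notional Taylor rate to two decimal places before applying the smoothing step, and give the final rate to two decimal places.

1.90%

i^T_t = 0.96 + 2.60 + 0.5 × (2.60 − 2.56) + 0.5 × 0.36
   = 0.96 + 2.6 + 0.02 + 0.18 = 3.76
i_t = 0.76 × 1.31 + 0.24 × 3.76 = 0.9956 + 0.9024 = 1.90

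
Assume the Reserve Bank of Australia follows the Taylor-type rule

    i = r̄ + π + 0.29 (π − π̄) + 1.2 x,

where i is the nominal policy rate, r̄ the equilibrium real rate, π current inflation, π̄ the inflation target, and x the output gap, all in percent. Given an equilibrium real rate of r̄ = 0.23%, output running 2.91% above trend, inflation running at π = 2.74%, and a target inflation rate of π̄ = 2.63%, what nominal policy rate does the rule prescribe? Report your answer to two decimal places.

Output 2.91% above potential → x = 2.91.
i = 0.23 + 2.74 + 0.29 × (2.74 − 2.63) + 1.2 × 2.91
   = 0.23 + 2.74 + 0.0319 + 3.492 = 6.49

6.49%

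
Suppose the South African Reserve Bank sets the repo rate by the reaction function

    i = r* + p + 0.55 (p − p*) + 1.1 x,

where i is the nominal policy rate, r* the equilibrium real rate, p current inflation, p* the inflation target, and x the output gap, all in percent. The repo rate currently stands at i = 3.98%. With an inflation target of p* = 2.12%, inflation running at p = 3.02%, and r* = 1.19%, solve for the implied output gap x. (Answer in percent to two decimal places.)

1.1 x = 3.98 − 1.19 − 3.02 − 0.55 × (3.02 − 2.12) = -0.725
x = -0.725 / 1.1 = -0.66

-0.66%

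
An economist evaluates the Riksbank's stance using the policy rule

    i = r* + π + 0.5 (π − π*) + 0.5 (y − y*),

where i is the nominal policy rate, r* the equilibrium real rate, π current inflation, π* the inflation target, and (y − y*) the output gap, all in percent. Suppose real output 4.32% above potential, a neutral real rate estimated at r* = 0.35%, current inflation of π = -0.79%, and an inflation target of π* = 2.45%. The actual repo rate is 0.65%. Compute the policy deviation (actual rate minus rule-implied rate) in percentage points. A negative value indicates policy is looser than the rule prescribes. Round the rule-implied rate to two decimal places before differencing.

0.55 pp

Output 4.32% above potential → (y − y*) = 4.32.
i = 0.35 + (-0.79) + 0.5 × (-0.79 − 2.45) + 0.5 × 4.32
   = 0.35 − 0.79 − 1.62 + 2.16 = 0.10
Deviation = 0.65 − 0.10 = 0.55 pp.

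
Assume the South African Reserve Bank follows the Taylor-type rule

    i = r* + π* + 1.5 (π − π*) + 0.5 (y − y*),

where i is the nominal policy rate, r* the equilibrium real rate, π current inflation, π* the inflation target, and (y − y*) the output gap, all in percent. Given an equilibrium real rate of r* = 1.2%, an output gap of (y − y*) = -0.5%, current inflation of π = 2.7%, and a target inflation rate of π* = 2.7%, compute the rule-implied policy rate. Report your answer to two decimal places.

i = 1.2 + 2.7 + 1.5 × (2.7 − 2.7) + 0.5 × (-0.5)
   = 1.2 + 2.7 + 0 − 0.25 = 3.65

3.65%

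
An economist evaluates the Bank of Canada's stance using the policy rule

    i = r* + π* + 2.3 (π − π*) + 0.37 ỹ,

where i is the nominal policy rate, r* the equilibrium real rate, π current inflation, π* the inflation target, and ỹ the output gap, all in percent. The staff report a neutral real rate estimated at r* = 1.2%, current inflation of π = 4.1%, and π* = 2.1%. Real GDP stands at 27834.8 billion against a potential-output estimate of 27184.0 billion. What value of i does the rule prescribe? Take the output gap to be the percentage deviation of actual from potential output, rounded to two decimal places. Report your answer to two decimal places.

8.78%

Output gap = 100 × (27834.8 − 27184.0) / 27184.0 = 2.39%.
i = 1.20 + 2.10 + 2.3 × (4.10 − 2.10) + 0.37 × 2.39
   = 1.20 + 2.1 + 4.6 + 0.8843 = 8.78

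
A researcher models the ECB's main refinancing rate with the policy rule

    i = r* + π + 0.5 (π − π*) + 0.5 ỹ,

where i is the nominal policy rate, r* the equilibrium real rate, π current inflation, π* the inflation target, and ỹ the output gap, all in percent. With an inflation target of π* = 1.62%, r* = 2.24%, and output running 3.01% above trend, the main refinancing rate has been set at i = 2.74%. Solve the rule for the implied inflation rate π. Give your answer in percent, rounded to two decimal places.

-0.13%

Output 3.01% above potential → ỹ = 3.01.
Collecting π: i = r* + (1 + 0.5) π − 0.5 π* + 0.5 ỹ
1.5 π = 2.74 − 2.24 + 0.5 × 1.62 − 0.5 × 3.01 = -0.195
π = -0.195 / 1.5 = -0.13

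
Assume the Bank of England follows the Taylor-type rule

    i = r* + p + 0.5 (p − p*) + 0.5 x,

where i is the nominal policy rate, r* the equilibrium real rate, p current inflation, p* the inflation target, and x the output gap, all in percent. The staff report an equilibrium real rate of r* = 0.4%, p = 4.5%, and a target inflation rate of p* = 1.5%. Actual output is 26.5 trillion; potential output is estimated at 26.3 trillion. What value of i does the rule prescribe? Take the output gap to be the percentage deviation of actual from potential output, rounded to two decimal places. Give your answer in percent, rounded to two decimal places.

6.78%

Output gap = 100 × (26.5 − 26.3) / 26.3 = 0.76%.
i = 0.40 + 4.50 + 0.5 × (4.50 − 1.50) + 0.5 × 0.76
   = 0.40 + 4.5 + 1.5 + 0.38 = 6.78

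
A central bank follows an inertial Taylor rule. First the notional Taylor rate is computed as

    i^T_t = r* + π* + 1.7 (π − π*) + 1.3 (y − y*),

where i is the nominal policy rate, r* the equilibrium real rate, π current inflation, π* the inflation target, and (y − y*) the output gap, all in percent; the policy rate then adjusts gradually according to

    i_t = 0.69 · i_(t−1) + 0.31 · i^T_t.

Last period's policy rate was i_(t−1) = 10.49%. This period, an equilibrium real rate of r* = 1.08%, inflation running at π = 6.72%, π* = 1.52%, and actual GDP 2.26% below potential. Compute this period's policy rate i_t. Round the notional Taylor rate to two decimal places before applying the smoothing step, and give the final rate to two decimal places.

Output 2.26% below potential → (y − y*) = -2.26.
i^T_t = 1.08 + 1.52 + 1.7 × (6.72 − 1.52) + 1.3 × (-2.26)
   = 1.08 + 1.52 + 8.84 − 2.938 = 8.50
i_t = 0.69 × 10.49 + 0.31 × 8.50 = 7.2381 + 2.635 = 9.87

9.87%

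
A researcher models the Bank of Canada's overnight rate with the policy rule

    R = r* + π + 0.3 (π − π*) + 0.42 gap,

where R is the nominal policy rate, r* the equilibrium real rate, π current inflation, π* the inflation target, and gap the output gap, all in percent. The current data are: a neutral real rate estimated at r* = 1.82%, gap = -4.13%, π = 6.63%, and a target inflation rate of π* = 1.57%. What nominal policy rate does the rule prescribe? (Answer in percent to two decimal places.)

R = 1.82 + 6.63 + 0.3 × (6.63 − 1.57) + 0.42 × (-4.13)
   = 1.82 + 6.63 + 1.518 − 1.7346 = 8.23

8.23%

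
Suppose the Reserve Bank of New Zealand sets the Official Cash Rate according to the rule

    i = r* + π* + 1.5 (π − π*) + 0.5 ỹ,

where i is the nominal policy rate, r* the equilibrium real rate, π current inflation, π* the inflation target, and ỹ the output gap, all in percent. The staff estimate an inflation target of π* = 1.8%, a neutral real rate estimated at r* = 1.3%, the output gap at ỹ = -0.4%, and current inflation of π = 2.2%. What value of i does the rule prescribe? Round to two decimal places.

3.50%

i = 1.3 + 1.8 + 1.5 × (2.2 − 1.8) + 0.5 × (-0.4)
   = 1.3 + 1.8 + 0.6 − 0.2 = 3.50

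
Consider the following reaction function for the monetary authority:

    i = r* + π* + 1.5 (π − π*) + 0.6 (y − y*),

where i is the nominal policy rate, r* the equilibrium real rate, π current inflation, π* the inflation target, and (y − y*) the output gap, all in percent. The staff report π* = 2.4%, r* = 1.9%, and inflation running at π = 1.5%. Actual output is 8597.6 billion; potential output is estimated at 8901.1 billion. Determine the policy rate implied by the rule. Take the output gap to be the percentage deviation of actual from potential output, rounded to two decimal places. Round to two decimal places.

0.90%

Output gap = 100 × (8597.6 − 8901.1) / 8901.1 = -3.41%.
i = 1.90 + 2.40 + 1.5 × (1.50 − 2.40) + 0.6 × (-3.41)
   = 1.90 + 2.4 − 1.35 − 2.046 = 0.90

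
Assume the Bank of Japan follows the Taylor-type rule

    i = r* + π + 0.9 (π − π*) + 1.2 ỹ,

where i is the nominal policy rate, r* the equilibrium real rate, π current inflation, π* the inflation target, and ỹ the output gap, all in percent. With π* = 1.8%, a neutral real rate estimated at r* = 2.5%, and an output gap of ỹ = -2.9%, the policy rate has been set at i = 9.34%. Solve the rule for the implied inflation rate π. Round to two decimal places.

Collecting π: i = r* + (1 + 0.9) π − 0.9 π* + 1.2 ỹ
1.9 π = 9.34 − 2.5 + 0.9 × 1.8 − 1.2 × (-2.9) = 11.94
π = 11.94 / 1.9 = 6.28

6.28%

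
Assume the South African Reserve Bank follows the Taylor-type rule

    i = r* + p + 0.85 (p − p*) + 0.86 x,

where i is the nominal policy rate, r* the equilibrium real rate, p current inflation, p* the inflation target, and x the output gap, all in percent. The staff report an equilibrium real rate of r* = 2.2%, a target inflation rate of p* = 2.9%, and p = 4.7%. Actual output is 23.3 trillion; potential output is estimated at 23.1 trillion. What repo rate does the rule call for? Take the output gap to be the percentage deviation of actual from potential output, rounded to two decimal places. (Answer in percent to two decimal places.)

9.18%

Output gap = 100 × (23.3 − 23.1) / 23.1 = 0.87%.
i = 2.20 + 4.70 + 0.85 × (4.70 − 2.90) + 0.86 × 0.87
   = 2.20 + 4.7 + 1.53 + 0.7482 = 9.18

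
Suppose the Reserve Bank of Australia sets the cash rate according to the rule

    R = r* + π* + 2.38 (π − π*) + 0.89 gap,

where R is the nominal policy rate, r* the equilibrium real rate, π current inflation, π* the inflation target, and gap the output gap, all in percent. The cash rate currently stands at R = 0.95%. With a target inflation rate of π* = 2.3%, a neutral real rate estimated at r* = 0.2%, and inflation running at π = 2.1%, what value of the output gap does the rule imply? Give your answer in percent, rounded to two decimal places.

-1.21%

0.89 gap = 0.95 − 0.2 − 2.3 − 2.38 × (2.1 − 2.3) = -1.074
gap = -1.074 / 0.89 = -1.21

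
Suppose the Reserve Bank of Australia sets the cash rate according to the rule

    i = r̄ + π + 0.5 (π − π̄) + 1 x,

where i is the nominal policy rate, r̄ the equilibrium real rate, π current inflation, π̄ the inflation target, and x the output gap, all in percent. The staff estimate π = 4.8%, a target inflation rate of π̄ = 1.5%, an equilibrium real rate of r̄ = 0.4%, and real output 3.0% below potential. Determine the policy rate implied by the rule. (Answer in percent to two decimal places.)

Output 3.0% below potential → x = -3.0.
i = 0.4 + 4.8 + 0.5 × (4.8 − 1.5) + 1 × (-3.0)
   = 0.4 + 4.8 + 1.65 − 3 = 3.85

3.85%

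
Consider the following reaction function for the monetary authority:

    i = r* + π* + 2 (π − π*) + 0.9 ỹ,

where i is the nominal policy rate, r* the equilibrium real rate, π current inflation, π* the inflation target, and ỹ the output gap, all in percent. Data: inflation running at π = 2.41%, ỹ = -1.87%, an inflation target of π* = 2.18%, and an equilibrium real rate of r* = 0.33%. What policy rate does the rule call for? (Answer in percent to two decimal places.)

1.29%

i = 0.33 + 2.18 + 2 × (2.41 − 2.18) + 0.9 × (-1.87)
   = 0.33 + 2.18 + 0.46 − 1.683 = 1.29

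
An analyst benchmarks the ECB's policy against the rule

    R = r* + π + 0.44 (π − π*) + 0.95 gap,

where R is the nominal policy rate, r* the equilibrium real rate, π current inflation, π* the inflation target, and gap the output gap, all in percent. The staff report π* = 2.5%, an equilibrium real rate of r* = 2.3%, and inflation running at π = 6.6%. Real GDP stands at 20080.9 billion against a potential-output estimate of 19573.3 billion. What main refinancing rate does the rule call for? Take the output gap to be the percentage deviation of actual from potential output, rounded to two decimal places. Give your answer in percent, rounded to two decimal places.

13.16%

Output gap = 100 × (20080.9 − 19573.3) / 19573.3 = 2.59%.
R = 2.30 + 6.60 + 0.44 × (6.60 − 2.50) + 0.95 × 2.59
   = 2.30 + 6.6 + 1.804 + 2.4605 = 13.16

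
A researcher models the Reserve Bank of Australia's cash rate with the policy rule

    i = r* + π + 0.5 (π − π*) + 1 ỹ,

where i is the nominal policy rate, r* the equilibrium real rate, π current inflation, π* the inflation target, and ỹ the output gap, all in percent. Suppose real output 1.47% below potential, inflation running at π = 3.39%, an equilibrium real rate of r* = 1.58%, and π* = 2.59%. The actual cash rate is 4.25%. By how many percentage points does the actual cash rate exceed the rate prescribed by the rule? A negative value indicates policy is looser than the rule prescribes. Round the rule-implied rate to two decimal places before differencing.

Output 1.47% below potential → ỹ = -1.47.
i = 1.58 + 3.39 + 0.5 × (3.39 − 2.59) + 1 × (-1.47)
   = 1.58 + 3.39 + 0.4 − 1.47 = 3.90
Deviation = 4.25 − 3.90 = 0.35 pp.

0.35 pp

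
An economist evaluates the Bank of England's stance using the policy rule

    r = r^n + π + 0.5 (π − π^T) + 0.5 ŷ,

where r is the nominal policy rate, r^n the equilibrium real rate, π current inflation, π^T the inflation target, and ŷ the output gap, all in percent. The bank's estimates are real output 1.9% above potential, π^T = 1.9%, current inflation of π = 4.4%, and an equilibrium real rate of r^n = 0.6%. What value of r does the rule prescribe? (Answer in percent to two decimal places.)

Output 1.9% above potential → ŷ = 1.9.
r = 0.6 + 4.4 + 0.5 × (4.4 − 1.9) + 0.5 × 1.9
   = 0.6 + 4.4 + 1.25 + 0.95 = 7.20

7.20%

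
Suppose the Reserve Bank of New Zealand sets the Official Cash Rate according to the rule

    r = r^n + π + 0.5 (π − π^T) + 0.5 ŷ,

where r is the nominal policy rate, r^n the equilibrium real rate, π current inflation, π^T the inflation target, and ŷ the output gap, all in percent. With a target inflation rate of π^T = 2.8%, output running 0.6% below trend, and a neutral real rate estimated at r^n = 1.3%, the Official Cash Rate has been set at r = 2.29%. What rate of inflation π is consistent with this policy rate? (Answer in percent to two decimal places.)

Output 0.6% below potential → ŷ = -0.6.
Collecting π: r = r^n + (1 + 0.5) π − 0.5 π^T + 0.5 ŷ
1.5 π = 2.29 − 1.3 + 0.5 × 2.8 − 0.5 × (-0.6) = 2.69
π = 2.69 / 1.5 = 1.79

1.79%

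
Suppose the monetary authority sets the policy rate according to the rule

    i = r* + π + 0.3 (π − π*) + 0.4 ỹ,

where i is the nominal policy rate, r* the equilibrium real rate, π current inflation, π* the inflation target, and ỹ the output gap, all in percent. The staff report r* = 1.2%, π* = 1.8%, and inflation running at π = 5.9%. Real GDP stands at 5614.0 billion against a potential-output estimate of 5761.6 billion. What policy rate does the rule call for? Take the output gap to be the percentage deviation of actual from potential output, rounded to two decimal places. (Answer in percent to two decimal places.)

7.31%

Output gap = 100 × (5614.0 − 5761.6) / 5761.6 = -2.56%.
i = 1.20 + 5.90 + 0.3 × (5.90 − 1.80) + 0.4 × (-2.56)
   = 1.20 + 5.9 + 1.23 − 1.024 = 7.31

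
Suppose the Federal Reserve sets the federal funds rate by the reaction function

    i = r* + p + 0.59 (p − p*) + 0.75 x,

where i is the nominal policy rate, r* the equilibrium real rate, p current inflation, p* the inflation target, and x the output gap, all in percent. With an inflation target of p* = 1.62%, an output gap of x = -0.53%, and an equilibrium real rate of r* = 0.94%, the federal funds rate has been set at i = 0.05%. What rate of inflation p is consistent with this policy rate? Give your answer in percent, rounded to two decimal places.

0.29%

Collecting p: i = r* + (1 + 0.59) p − 0.59 p* + 0.75 x
1.59 p = 0.05 − 0.94 + 0.59 × 1.62 − 0.75 × (-0.53) = 0.4633
p = 0.4633 / 1.59 = 0.29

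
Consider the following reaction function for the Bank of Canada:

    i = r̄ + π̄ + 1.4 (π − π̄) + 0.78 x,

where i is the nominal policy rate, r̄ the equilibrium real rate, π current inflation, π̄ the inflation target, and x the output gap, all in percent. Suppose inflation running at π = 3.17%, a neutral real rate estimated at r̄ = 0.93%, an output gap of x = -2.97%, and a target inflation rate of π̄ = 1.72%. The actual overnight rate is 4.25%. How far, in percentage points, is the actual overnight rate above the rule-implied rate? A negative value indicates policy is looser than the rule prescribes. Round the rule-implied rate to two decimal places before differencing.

1.89 pp

i = 0.93 + 1.72 + 1.4 × (3.17 − 1.72) + 0.78 × (-2.97)
   = 0.93 + 1.72 + 2.03 − 2.3166 = 2.36
Deviation = 4.25 − 2.36 = 1.89 pp.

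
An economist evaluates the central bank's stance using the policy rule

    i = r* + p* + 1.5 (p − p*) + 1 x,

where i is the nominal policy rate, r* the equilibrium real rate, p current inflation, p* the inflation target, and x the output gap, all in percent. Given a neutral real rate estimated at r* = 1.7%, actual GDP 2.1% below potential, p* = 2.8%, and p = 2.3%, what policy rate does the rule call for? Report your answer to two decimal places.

1.65%

Output 2.1% below potential → x = -2.1.
i = 1.7 + 2.8 + 1.5 × (2.3 − 2.8) + 1 × (-2.1)
   = 1.7 + 2.8 − 0.75 − 2.1 = 1.65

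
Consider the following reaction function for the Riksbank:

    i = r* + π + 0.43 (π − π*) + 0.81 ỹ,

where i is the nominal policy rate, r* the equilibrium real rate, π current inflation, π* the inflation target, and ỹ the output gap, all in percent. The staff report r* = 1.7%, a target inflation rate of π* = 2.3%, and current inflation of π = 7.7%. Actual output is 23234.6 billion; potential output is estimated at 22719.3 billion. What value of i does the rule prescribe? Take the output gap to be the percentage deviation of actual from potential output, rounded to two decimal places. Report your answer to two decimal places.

13.56%

Output gap = 100 × (23234.6 − 22719.3) / 22719.3 = 2.27%.
i = 1.70 + 7.70 + 0.43 × (7.70 − 2.30) + 0.81 × 2.27
   = 1.70 + 7.7 + 2.322 + 1.8387 = 13.56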